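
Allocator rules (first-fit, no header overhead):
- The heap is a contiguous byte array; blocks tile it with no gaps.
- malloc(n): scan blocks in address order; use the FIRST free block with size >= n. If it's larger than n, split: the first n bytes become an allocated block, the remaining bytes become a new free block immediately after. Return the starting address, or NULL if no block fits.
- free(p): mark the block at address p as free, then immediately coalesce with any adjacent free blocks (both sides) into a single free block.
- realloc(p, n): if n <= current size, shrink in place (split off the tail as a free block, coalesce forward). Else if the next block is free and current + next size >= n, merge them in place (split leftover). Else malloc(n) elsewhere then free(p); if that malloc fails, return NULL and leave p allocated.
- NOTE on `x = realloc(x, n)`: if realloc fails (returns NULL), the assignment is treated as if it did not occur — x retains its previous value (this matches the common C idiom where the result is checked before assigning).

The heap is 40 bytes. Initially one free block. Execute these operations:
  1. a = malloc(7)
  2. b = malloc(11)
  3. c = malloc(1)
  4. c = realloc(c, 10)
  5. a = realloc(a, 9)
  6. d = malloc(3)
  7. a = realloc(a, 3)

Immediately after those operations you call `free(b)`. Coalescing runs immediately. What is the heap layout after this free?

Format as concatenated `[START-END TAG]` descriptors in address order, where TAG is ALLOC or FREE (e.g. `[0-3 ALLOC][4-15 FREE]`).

Op 1: a = malloc(7) -> a = 0; heap: [0-6 ALLOC][7-39 FREE]
Op 2: b = malloc(11) -> b = 7; heap: [0-6 ALLOC][7-17 ALLOC][18-39 FREE]
Op 3: c = malloc(1) -> c = 18; heap: [0-6 ALLOC][7-17 ALLOC][18-18 ALLOC][19-39 FREE]
Op 4: c = realloc(c, 10) -> c = 18; heap: [0-6 ALLOC][7-17 ALLOC][18-27 ALLOC][28-39 FREE]
Op 5: a = realloc(a, 9) -> a = 28; heap: [0-6 FREE][7-17 ALLOC][18-27 ALLOC][28-36 ALLOC][37-39 FREE]
Op 6: d = malloc(3) -> d = 0; heap: [0-2 ALLOC][3-6 FREE][7-17 ALLOC][18-27 ALLOC][28-36 ALLOC][37-39 FREE]
Op 7: a = realloc(a, 3) -> a = 28; heap: [0-2 ALLOC][3-6 FREE][7-17 ALLOC][18-27 ALLOC][28-30 ALLOC][31-39 FREE]
free(b): b = 7 -> block [7-17 ALLOC]; mark free, coalesce with adjacent free neighbors -> [0-2 ALLOC][3-17 FREE][18-27 ALLOC][28-30 ALLOC][31-39 FREE]

Answer: [0-2 ALLOC][3-17 FREE][18-27 ALLOC][28-30 ALLOC][31-39 FREE]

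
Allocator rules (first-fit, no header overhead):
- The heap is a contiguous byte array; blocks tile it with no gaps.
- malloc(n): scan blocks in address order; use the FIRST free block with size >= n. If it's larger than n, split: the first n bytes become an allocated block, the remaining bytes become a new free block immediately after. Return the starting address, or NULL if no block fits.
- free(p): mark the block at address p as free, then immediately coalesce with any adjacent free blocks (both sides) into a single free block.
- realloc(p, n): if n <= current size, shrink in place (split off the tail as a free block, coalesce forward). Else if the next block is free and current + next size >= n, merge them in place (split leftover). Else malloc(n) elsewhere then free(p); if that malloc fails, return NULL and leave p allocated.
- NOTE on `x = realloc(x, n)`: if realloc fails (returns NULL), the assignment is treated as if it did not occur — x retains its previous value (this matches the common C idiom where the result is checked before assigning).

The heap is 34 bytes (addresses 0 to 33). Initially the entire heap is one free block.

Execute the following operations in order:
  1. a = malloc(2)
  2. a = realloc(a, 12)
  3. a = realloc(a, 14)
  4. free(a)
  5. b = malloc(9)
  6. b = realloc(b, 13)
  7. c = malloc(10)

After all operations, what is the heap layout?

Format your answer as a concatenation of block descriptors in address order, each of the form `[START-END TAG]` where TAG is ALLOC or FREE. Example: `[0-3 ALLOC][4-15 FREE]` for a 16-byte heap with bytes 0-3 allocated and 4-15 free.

Answer: [0-12 ALLOC][13-22 ALLOC][23-33 FREE]

Derivation:
Op 1: a = malloc(2) -> a = 0; heap: [0-1 ALLOC][2-33 FREE]
Op 2: a = realloc(a, 12) -> a = 0; heap: [0-11 ALLOC][12-33 FREE]
Op 3: a = realloc(a, 14) -> a = 0; heap: [0-13 ALLOC][14-33 FREE]
Op 4: free(a) -> (freed a); heap: [0-33 FREE]
Op 5: b = malloc(9) -> b = 0; heap: [0-8 ALLOC][9-33 FREE]
Op 6: b = realloc(b, 13) -> b = 0; heap: [0-12 ALLOC][13-33 FREE]
Op 7: c = malloc(10) -> c = 13; heap: [0-12 ALLOC][13-22 ALLOC][23-33 FREE]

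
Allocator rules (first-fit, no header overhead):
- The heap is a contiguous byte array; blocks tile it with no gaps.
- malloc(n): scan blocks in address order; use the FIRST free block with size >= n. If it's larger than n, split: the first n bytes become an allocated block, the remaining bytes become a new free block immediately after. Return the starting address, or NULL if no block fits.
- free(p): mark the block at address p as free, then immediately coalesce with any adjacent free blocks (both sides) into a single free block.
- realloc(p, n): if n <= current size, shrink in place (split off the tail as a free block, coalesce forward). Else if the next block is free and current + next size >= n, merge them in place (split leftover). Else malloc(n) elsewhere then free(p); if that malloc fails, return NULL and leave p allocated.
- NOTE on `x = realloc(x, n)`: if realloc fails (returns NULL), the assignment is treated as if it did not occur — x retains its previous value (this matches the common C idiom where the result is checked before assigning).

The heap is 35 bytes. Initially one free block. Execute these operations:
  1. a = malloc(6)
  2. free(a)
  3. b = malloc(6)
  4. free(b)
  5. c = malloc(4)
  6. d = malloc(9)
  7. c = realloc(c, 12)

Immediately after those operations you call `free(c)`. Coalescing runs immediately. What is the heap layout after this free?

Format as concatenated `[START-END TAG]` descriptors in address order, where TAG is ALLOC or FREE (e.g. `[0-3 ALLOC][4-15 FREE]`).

Op 1: a = malloc(6) -> a = 0; heap: [0-5 ALLOC][6-34 FREE]
Op 2: free(a) -> (freed a); heap: [0-34 FREE]
Op 3: b = malloc(6) -> b = 0; heap: [0-5 ALLOC][6-34 FREE]
Op 4: free(b) -> (freed b); heap: [0-34 FREE]
Op 5: c = malloc(4) -> c = 0; heap: [0-3 ALLOC][4-34 FREE]
Op 6: d = malloc(9) -> d = 4; heap: [0-3 ALLOC][4-12 ALLOC][13-34 FREE]
Op 7: c = realloc(c, 12) -> c = 13; heap: [0-3 FREE][4-12 ALLOC][13-24 ALLOC][25-34 FREE]
free(c): c = 13 -> block [13-24 ALLOC]; mark free, coalesce with adjacent free neighbors -> [0-3 FREE][4-12 ALLOC][13-34 FREE]

Answer: [0-3 FREE][4-12 ALLOC][13-34 FREE]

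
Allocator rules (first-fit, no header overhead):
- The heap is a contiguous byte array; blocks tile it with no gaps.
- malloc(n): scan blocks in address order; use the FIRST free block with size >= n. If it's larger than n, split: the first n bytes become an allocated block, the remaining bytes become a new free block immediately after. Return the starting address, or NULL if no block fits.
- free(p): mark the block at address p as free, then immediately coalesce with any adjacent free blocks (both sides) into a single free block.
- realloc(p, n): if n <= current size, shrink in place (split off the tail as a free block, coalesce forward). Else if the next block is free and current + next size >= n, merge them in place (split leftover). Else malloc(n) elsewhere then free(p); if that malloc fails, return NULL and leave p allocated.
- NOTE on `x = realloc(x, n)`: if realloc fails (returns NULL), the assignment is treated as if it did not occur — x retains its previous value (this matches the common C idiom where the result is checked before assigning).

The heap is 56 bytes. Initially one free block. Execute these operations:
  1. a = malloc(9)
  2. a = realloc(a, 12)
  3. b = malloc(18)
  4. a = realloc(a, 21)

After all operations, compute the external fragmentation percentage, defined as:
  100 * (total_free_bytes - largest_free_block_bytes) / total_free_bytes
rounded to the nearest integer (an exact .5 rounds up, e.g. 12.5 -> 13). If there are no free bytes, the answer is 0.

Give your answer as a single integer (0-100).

Op 1: a = malloc(9) -> a = 0; heap: [0-8 ALLOC][9-55 FREE]
Op 2: a = realloc(a, 12) -> a = 0; heap: [0-11 ALLOC][12-55 FREE]
Op 3: b = malloc(18) -> b = 12; heap: [0-11 ALLOC][12-29 ALLOC][30-55 FREE]
Op 4: a = realloc(a, 21) -> a = 30; heap: [0-11 FREE][12-29 ALLOC][30-50 ALLOC][51-55 FREE]
Free blocks: [12 5] total_free=17 largest=12 -> 100*(17-12)/17 = 500/17 ≈ 29.412 -> rounds to 29

Answer: 29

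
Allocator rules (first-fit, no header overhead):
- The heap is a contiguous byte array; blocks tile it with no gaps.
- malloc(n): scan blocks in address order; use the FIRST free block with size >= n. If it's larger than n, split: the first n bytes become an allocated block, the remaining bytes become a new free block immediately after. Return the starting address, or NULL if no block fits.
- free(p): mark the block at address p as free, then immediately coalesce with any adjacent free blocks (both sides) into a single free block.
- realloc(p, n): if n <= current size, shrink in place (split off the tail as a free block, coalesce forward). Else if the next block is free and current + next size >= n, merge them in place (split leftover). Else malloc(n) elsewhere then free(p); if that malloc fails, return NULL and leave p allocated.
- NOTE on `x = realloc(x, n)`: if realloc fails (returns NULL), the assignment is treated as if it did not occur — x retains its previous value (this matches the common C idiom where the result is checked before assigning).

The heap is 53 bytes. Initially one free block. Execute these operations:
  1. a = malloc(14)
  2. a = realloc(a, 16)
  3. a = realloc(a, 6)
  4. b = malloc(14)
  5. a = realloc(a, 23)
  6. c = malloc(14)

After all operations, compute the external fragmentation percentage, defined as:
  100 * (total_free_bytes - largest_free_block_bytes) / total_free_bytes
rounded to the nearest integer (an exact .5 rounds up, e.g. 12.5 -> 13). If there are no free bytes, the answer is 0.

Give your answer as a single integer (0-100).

Answer: 38

Derivation:
Op 1: a = malloc(14) -> a = 0; heap: [0-13 ALLOC][14-52 FREE]
Op 2: a = realloc(a, 16) -> a = 0; heap: [0-15 ALLOC][16-52 FREE]
Op 3: a = realloc(a, 6) -> a = 0; heap: [0-5 ALLOC][6-52 FREE]
Op 4: b = malloc(14) -> b = 6; heap: [0-5 ALLOC][6-19 ALLOC][20-52 FREE]
Op 5: a = realloc(a, 23) -> a = 20; heap: [0-5 FREE][6-19 ALLOC][20-42 ALLOC][43-52 FREE]
Op 6: c = malloc(14) -> c = NULL; heap: [0-5 FREE][6-19 ALLOC][20-42 ALLOC][43-52 FREE]
Free blocks: [6 10] total_free=16 largest=10 -> 100*(16-10)/16 = 600/16 = 37.5 -> rounds to 38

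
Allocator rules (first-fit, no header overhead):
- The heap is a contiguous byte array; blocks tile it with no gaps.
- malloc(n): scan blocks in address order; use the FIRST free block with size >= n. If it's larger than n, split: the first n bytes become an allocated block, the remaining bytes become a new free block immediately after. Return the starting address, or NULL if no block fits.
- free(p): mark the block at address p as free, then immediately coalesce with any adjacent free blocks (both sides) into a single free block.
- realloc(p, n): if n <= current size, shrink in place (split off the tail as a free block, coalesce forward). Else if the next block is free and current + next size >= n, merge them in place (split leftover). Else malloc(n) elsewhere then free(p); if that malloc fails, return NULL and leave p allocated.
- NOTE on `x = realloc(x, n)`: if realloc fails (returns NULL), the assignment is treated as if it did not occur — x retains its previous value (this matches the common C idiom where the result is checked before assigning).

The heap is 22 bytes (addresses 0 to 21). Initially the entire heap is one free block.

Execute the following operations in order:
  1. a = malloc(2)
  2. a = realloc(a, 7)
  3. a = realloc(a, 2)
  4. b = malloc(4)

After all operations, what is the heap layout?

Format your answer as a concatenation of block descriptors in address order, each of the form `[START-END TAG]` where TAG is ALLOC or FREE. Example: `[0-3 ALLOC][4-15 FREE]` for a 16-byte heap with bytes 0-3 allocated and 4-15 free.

Op 1: a = malloc(2) -> a = 0; heap: [0-1 ALLOC][2-21 FREE]
Op 2: a = realloc(a, 7) -> a = 0; heap: [0-6 ALLOC][7-21 FREE]
Op 3: a = realloc(a, 2) -> a = 0; heap: [0-1 ALLOC][2-21 FREE]
Op 4: b = malloc(4) -> b = 2; heap: [0-1 ALLOC][2-5 ALLOC][6-21 FREE]

Answer: [0-1 ALLOC][2-5 ALLOC][6-21 FREE]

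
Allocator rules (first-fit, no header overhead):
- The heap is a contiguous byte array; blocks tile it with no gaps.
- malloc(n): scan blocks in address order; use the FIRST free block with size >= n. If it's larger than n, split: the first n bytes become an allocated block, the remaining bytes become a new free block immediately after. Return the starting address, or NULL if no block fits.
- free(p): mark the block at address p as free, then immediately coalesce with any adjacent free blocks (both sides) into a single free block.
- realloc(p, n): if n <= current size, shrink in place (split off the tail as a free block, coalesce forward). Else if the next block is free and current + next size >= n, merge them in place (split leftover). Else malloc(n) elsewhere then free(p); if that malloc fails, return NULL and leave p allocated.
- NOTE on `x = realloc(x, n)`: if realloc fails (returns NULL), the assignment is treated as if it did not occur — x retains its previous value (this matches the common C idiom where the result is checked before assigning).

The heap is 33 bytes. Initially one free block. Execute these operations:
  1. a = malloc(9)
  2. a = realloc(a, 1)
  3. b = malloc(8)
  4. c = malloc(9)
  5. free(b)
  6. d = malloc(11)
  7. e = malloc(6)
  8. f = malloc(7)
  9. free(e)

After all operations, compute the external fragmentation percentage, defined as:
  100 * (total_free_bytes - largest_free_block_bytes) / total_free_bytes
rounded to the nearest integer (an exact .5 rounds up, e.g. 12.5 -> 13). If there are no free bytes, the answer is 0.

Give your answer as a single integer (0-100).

Op 1: a = malloc(9) -> a = 0; heap: [0-8 ALLOC][9-32 FREE]
Op 2: a = realloc(a, 1) -> a = 0; heap: [0-0 ALLOC][1-32 FREE]
Op 3: b = malloc(8) -> b = 1; heap: [0-0 ALLOC][1-8 ALLOC][9-32 FREE]
Op 4: c = malloc(9) -> c = 9; heap: [0-0 ALLOC][1-8 ALLOC][9-17 ALLOC][18-32 FREE]
Op 5: free(b) -> (freed b); heap: [0-0 ALLOC][1-8 FREE][9-17 ALLOC][18-32 FREE]
Op 6: d = malloc(11) -> d = 18; heap: [0-0 ALLOC][1-8 FREE][9-17 ALLOC][18-28 ALLOC][29-32 FREE]
Op 7: e = malloc(6) -> e = 1; heap: [0-0 ALLOC][1-6 ALLOC][7-8 FREE][9-17 ALLOC][18-28 ALLOC][29-32 FREE]
Op 8: f = malloc(7) -> f = NULL; heap: [0-0 ALLOC][1-6 ALLOC][7-8 FREE][9-17 ALLOC][18-28 ALLOC][29-32 FREE]
Op 9: free(e) -> (freed e); heap: [0-0 ALLOC][1-8 FREE][9-17 ALLOC][18-28 ALLOC][29-32 FREE]
Free blocks: [8 4] total_free=12 largest=8 -> 100*(12-8)/12 = 400/12 ≈ 33.333 -> rounds to 33

Answer: 33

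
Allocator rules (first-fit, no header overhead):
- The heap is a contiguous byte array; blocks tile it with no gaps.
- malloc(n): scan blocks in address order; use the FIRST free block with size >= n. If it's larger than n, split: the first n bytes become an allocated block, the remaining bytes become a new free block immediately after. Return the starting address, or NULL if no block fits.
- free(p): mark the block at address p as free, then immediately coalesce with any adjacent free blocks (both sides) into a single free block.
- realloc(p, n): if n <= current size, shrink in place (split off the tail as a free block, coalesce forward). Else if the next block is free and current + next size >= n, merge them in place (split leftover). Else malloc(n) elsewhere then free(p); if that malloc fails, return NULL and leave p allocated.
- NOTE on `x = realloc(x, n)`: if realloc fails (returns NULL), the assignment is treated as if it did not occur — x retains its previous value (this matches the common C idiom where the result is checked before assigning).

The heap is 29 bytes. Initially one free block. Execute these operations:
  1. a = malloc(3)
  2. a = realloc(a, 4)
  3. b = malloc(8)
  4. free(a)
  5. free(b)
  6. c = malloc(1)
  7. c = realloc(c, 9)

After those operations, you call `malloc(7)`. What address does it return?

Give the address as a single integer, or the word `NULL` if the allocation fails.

Op 1: a = malloc(3) -> a = 0; heap: [0-2 ALLOC][3-28 FREE]
Op 2: a = realloc(a, 4) -> a = 0; heap: [0-3 ALLOC][4-28 FREE]
Op 3: b = malloc(8) -> b = 4; heap: [0-3 ALLOC][4-11 ALLOC][12-28 FREE]
Op 4: free(a) -> (freed a); heap: [0-3 FREE][4-11 ALLOC][12-28 FREE]
Op 5: free(b) -> (freed b); heap: [0-28 FREE]
Op 6: c = malloc(1) -> c = 0; heap: [0-0 ALLOC][1-28 FREE]
Op 7: c = realloc(c, 9) -> c = 0; heap: [0-8 ALLOC][9-28 FREE]
malloc(7): first-fit scan over [0-8 ALLOC][9-28 FREE] -> 9

Answer: 9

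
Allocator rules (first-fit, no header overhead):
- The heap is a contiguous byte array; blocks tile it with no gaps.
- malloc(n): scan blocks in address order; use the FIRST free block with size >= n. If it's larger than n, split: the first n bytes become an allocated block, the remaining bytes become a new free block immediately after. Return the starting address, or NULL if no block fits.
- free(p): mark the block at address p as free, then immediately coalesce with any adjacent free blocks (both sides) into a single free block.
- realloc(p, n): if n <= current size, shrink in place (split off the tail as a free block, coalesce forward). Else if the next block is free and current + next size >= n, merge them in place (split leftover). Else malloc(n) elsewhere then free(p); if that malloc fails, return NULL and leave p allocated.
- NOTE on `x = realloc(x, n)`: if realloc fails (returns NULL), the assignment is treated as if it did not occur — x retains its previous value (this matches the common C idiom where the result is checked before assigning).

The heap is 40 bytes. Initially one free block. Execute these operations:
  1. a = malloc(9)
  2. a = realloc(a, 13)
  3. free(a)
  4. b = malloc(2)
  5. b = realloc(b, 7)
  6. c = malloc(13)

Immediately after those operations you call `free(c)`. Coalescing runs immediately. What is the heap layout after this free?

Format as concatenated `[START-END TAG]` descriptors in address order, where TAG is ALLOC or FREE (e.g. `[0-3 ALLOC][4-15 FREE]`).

Op 1: a = malloc(9) -> a = 0; heap: [0-8 ALLOC][9-39 FREE]
Op 2: a = realloc(a, 13) -> a = 0; heap: [0-12 ALLOC][13-39 FREE]
Op 3: free(a) -> (freed a); heap: [0-39 FREE]
Op 4: b = malloc(2) -> b = 0; heap: [0-1 ALLOC][2-39 FREE]
Op 5: b = realloc(b, 7) -> b = 0; heap: [0-6 ALLOC][7-39 FREE]
Op 6: c = malloc(13) -> c = 7; heap: [0-6 ALLOC][7-19 ALLOC][20-39 FREE]
free(c): c = 7 -> block [7-19 ALLOC]; mark free, coalesce with adjacent free neighbors -> [0-6 ALLOC][7-39 FREE]

Answer: [0-6 ALLOC][7-39 FREE]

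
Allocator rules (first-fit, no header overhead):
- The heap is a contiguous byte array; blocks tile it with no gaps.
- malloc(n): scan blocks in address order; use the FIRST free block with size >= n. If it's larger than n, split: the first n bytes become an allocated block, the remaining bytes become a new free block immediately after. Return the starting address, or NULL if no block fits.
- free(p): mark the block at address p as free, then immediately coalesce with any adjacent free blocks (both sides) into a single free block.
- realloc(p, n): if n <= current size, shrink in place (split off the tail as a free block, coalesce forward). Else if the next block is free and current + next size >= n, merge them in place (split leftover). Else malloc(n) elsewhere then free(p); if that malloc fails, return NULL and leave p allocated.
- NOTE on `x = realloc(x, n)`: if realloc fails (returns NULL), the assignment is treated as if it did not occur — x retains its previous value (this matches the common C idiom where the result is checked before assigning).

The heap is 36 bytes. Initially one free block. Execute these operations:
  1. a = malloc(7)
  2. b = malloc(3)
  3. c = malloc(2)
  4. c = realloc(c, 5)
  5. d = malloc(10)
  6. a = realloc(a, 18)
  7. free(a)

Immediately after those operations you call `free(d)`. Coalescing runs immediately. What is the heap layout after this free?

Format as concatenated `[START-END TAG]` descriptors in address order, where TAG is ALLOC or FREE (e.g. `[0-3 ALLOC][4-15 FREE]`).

Op 1: a = malloc(7) -> a = 0; heap: [0-6 ALLOC][7-35 FREE]
Op 2: b = malloc(3) -> b = 7; heap: [0-6 ALLOC][7-9 ALLOC][10-35 FREE]
Op 3: c = malloc(2) -> c = 10; heap: [0-6 ALLOC][7-9 ALLOC][10-11 ALLOC][12-35 FREE]
Op 4: c = realloc(c, 5) -> c = 10; heap: [0-6 ALLOC][7-9 ALLOC][10-14 ALLOC][15-35 FREE]
Op 5: d = malloc(10) -> d = 15; heap: [0-6 ALLOC][7-9 ALLOC][10-14 ALLOC][15-24 ALLOC][25-35 FREE]
Op 6: a = realloc(a, 18) -> NULL (a unchanged); heap: [0-6 ALLOC][7-9 ALLOC][10-14 ALLOC][15-24 ALLOC][25-35 FREE]
Op 7: free(a) -> (freed a); heap: [0-6 FREE][7-9 ALLOC][10-14 ALLOC][15-24 ALLOC][25-35 FREE]
free(d): d = 15 -> block [15-24 ALLOC]; mark free, coalesce with adjacent free neighbors -> [0-6 FREE][7-9 ALLOC][10-14 ALLOC][15-35 FREE]

Answer: [0-6 FREE][7-9 ALLOC][10-14 ALLOC][15-35 FREE]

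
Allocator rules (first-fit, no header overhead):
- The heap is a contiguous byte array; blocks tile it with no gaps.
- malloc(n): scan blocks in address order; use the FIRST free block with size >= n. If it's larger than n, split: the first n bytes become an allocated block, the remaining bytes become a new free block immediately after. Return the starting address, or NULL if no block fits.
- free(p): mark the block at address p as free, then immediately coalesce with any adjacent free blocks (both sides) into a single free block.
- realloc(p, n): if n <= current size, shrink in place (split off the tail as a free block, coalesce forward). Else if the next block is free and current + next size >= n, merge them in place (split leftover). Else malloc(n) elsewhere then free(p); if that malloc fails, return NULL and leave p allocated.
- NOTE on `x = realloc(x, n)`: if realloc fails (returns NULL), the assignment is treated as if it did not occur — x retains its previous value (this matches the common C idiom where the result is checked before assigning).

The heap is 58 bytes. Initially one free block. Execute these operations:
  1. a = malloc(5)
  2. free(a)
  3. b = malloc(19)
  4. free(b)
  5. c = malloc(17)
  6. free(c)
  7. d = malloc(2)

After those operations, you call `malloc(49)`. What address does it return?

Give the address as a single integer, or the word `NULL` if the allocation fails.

Answer: 2

Derivation:
Op 1: a = malloc(5) -> a = 0; heap: [0-4 ALLOC][5-57 FREE]
Op 2: free(a) -> (freed a); heap: [0-57 FREE]
Op 3: b = malloc(19) -> b = 0; heap: [0-18 ALLOC][19-57 FREE]
Op 4: free(b) -> (freed b); heap: [0-57 FREE]
Op 5: c = malloc(17) -> c = 0; heap: [0-16 ALLOC][17-57 FREE]
Op 6: free(c) -> (freed c); heap: [0-57 FREE]
Op 7: d = malloc(2) -> d = 0; heap: [0-1 ALLOC][2-57 FREE]
malloc(49): first-fit scan over [0-1 ALLOC][2-57 FREE] -> 2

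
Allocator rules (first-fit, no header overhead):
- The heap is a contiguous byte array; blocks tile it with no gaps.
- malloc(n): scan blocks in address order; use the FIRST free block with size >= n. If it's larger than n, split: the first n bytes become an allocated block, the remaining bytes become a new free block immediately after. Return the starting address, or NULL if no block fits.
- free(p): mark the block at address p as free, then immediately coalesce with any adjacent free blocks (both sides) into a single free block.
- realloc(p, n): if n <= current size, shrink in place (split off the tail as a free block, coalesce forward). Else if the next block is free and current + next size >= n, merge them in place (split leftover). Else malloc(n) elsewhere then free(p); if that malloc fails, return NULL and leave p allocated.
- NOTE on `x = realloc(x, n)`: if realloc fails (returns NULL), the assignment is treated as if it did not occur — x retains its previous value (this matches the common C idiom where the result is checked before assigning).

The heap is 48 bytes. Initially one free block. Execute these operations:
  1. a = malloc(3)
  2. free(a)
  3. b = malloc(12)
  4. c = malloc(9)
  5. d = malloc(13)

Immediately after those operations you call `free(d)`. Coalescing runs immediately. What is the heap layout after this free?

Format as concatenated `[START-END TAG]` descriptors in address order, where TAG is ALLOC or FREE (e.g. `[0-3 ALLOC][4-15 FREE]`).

Op 1: a = malloc(3) -> a = 0; heap: [0-2 ALLOC][3-47 FREE]
Op 2: free(a) -> (freed a); heap: [0-47 FREE]
Op 3: b = malloc(12) -> b = 0; heap: [0-11 ALLOC][12-47 FREE]
Op 4: c = malloc(9) -> c = 12; heap: [0-11 ALLOC][12-20 ALLOC][21-47 FREE]
Op 5: d = malloc(13) -> d = 21; heap: [0-11 ALLOC][12-20 ALLOC][21-33 ALLOC][34-47 FREE]
free(d): d = 21 -> block [21-33 ALLOC]; mark free, coalesce with adjacent free neighbors -> [0-11 ALLOC][12-20 ALLOC][21-47 FREE]

Answer: [0-11 ALLOC][12-20 ALLOC][21-47 FREE]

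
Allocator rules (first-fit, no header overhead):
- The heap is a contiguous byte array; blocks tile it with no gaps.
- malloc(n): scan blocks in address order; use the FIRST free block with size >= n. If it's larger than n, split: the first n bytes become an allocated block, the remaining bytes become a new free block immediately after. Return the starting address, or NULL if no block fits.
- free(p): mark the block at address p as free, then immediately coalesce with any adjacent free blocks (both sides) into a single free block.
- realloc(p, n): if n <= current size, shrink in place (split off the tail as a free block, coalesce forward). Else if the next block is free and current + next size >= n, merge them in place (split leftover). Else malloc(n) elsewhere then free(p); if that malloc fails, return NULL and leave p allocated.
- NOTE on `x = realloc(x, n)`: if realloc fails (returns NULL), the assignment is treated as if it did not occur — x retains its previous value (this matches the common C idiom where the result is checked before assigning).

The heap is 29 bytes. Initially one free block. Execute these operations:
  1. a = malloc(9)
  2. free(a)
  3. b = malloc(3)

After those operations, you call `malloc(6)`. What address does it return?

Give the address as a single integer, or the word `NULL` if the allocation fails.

Answer: 3

Derivation:
Op 1: a = malloc(9) -> a = 0; heap: [0-8 ALLOC][9-28 FREE]
Op 2: free(a) -> (freed a); heap: [0-28 FREE]
Op 3: b = malloc(3) -> b = 0; heap: [0-2 ALLOC][3-28 FREE]
malloc(6): first-fit scan over [0-2 ALLOC][3-28 FREE] -> 3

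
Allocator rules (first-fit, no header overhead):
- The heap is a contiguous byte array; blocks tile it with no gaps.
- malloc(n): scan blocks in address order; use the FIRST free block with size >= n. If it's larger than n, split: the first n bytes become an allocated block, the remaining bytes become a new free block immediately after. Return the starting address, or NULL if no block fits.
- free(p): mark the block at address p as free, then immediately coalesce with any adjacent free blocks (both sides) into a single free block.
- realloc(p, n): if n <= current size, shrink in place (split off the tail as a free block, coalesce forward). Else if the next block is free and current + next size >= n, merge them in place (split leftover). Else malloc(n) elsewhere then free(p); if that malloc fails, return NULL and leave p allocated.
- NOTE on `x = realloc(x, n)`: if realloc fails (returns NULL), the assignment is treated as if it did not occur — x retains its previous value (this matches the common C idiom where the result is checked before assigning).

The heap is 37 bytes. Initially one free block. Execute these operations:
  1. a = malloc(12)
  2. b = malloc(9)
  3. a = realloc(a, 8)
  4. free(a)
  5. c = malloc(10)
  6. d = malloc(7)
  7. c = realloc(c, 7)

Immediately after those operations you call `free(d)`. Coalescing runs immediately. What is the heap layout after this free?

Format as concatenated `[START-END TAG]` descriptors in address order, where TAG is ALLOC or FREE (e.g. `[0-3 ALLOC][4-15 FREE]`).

Answer: [0-6 ALLOC][7-11 FREE][12-20 ALLOC][21-36 FREE]

Derivation:
Op 1: a = malloc(12) -> a = 0; heap: [0-11 ALLOC][12-36 FREE]
Op 2: b = malloc(9) -> b = 12; heap: [0-11 ALLOC][12-20 ALLOC][21-36 FREE]
Op 3: a = realloc(a, 8) -> a = 0; heap: [0-7 ALLOC][8-11 FREE][12-20 ALLOC][21-36 FREE]
Op 4: free(a) -> (freed a); heap: [0-11 FREE][12-20 ALLOC][21-36 FREE]
Op 5: c = malloc(10) -> c = 0; heap: [0-9 ALLOC][10-11 FREE][12-20 ALLOC][21-36 FREE]
Op 6: d = malloc(7) -> d = 21; heap: [0-9 ALLOC][10-11 FREE][12-20 ALLOC][21-27 ALLOC][28-36 FREE]
Op 7: c = realloc(c, 7) -> c = 0; heap: [0-6 ALLOC][7-11 FREE][12-20 ALLOC][21-27 ALLOC][28-36 FREE]
free(d): d = 21 -> block [21-27 ALLOC]; mark free, coalesce with adjacent free neighbors -> [0-6 ALLOC][7-11 FREE][12-20 ALLOC][21-36 FREE]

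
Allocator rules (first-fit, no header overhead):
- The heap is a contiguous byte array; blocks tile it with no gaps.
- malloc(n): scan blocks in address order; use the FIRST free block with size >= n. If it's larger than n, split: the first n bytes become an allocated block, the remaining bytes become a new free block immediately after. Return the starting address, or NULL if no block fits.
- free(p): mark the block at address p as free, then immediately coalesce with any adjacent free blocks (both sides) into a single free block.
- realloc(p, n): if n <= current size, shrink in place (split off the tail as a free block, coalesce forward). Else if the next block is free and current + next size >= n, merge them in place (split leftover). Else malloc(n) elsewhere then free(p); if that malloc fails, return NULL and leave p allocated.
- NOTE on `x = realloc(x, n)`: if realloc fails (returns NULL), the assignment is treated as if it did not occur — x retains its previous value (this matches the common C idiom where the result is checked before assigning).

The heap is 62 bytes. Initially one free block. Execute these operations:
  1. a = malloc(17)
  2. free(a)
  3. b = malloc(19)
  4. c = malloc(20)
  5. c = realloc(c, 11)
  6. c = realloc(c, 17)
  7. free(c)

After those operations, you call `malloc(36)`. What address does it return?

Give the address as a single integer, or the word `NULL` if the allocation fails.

Op 1: a = malloc(17) -> a = 0; heap: [0-16 ALLOC][17-61 FREE]
Op 2: free(a) -> (freed a); heap: [0-61 FREE]
Op 3: b = malloc(19) -> b = 0; heap: [0-18 ALLOC][19-61 FREE]
Op 4: c = malloc(20) -> c = 19; heap: [0-18 ALLOC][19-38 ALLOC][39-61 FREE]
Op 5: c = realloc(c, 11) -> c = 19; heap: [0-18 ALLOC][19-29 ALLOC][30-61 FREE]
Op 6: c = realloc(c, 17) -> c = 19; heap: [0-18 ALLOC][19-35 ALLOC][36-61 FREE]
Op 7: free(c) -> (freed c); heap: [0-18 ALLOC][19-61 FREE]
malloc(36): first-fit scan over [0-18 ALLOC][19-61 FREE] -> 19

Answer: 19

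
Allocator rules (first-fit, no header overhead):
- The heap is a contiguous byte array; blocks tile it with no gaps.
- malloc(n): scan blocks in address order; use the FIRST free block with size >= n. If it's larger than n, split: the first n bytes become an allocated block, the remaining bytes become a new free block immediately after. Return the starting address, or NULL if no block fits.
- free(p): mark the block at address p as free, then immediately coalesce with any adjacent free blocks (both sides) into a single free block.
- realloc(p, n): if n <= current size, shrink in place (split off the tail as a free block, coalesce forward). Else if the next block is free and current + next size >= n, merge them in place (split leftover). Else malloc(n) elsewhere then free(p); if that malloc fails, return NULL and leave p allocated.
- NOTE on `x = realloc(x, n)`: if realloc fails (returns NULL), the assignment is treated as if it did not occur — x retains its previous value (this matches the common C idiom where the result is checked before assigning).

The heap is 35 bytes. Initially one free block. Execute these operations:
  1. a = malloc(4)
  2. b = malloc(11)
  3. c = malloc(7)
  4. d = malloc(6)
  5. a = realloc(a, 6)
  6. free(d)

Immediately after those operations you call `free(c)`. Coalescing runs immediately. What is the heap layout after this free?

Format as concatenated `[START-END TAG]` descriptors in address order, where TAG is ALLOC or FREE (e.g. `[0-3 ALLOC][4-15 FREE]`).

Answer: [0-3 FREE][4-14 ALLOC][15-27 FREE][28-33 ALLOC][34-34 FREE]

Derivation:
Op 1: a = malloc(4) -> a = 0; heap: [0-3 ALLOC][4-34 FREE]
Op 2: b = malloc(11) -> b = 4; heap: [0-3 ALLOC][4-14 ALLOC][15-34 FREE]
Op 3: c = malloc(7) -> c = 15; heap: [0-3 ALLOC][4-14 ALLOC][15-21 ALLOC][22-34 FREE]
Op 4: d = malloc(6) -> d = 22; heap: [0-3 ALLOC][4-14 ALLOC][15-21 ALLOC][22-27 ALLOC][28-34 FREE]
Op 5: a = realloc(a, 6) -> a = 28; heap: [0-3 FREE][4-14 ALLOC][15-21 ALLOC][22-27 ALLOC][28-33 ALLOC][34-34 FREE]
Op 6: free(d) -> (freed d); heap: [0-3 FREE][4-14 ALLOC][15-21 ALLOC][22-27 FREE][28-33 ALLOC][34-34 FREE]
free(c): c = 15 -> block [15-21 ALLOC]; mark free, coalesce with adjacent free neighbors -> [0-3 FREE][4-14 ALLOC][15-27 FREE][28-33 ALLOC][34-34 FREE]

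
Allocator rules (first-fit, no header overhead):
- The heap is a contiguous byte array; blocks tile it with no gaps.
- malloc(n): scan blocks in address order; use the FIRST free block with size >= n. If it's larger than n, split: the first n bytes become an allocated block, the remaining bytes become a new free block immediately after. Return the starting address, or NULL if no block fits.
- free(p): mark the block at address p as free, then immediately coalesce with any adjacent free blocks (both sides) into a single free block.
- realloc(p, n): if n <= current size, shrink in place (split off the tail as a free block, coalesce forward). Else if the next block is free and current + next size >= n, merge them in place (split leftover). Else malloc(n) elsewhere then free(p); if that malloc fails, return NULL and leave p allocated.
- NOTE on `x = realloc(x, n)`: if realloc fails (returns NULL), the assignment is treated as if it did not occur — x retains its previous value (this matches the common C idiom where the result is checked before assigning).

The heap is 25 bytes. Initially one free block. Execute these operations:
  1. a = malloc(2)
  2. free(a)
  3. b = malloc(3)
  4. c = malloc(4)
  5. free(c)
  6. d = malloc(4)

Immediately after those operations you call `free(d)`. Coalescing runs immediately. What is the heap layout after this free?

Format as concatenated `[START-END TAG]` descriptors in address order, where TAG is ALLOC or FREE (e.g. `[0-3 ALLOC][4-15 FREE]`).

Op 1: a = malloc(2) -> a = 0; heap: [0-1 ALLOC][2-24 FREE]
Op 2: free(a) -> (freed a); heap: [0-24 FREE]
Op 3: b = malloc(3) -> b = 0; heap: [0-2 ALLOC][3-24 FREE]
Op 4: c = malloc(4) -> c = 3; heap: [0-2 ALLOC][3-6 ALLOC][7-24 FREE]
Op 5: free(c) -> (freed c); heap: [0-2 ALLOC][3-24 FREE]
Op 6: d = malloc(4) -> d = 3; heap: [0-2 ALLOC][3-6 ALLOC][7-24 FREE]
free(d): d = 3 -> block [3-6 ALLOC]; mark free, coalesce with adjacent free neighbors -> [0-2 ALLOC][3-24 FREE]

Answer: [0-2 ALLOC][3-24 FREE]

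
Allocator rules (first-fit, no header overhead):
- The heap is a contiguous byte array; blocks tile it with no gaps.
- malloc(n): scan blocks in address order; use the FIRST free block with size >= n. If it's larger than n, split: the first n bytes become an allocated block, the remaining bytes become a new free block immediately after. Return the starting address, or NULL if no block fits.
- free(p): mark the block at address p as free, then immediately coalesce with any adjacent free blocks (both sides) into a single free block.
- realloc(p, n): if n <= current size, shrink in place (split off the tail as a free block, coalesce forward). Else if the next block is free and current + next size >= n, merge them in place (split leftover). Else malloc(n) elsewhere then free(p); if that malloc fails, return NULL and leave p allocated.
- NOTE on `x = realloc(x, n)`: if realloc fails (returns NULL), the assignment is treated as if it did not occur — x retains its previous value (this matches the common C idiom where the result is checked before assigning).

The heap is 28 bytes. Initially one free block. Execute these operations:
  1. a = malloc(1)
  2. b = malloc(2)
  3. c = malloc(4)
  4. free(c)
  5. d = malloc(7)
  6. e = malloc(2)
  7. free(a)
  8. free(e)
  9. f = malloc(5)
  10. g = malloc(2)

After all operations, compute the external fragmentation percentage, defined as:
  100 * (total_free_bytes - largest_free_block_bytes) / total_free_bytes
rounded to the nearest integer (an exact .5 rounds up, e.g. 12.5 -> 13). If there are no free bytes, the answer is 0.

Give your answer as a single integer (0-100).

Op 1: a = malloc(1) -> a = 0; heap: [0-0 ALLOC][1-27 FREE]
Op 2: b = malloc(2) -> b = 1; heap: [0-0 ALLOC][1-2 ALLOC][3-27 FREE]
Op 3: c = malloc(4) -> c = 3; heap: [0-0 ALLOC][1-2 ALLOC][3-6 ALLOC][7-27 FREE]
Op 4: free(c) -> (freed c); heap: [0-0 ALLOC][1-2 ALLOC][3-27 FREE]
Op 5: d = malloc(7) -> d = 3; heap: [0-0 ALLOC][1-2 ALLOC][3-9 ALLOC][10-27 FREE]
Op 6: e = malloc(2) -> e = 10; heap: [0-0 ALLOC][1-2 ALLOC][3-9 ALLOC][10-11 ALLOC][12-27 FREE]
Op 7: free(a) -> (freed a); heap: [0-0 FREE][1-2 ALLOC][3-9 ALLOC][10-11 ALLOC][12-27 FREE]
Op 8: free(e) -> (freed e); heap: [0-0 FREE][1-2 ALLOC][3-9 ALLOC][10-27 FREE]
Op 9: f = malloc(5) -> f = 10; heap: [0-0 FREE][1-2 ALLOC][3-9 ALLOC][10-14 ALLOC][15-27 FREE]
Op 10: g = malloc(2) -> g = 15; heap: [0-0 FREE][1-2 ALLOC][3-9 ALLOC][10-14 ALLOC][15-16 ALLOC][17-27 FREE]
Free blocks: [1 11] total_free=12 largest=11 -> 100*(12-11)/12 = 100/12 ≈ 8.333 -> rounds to 8

Answer: 8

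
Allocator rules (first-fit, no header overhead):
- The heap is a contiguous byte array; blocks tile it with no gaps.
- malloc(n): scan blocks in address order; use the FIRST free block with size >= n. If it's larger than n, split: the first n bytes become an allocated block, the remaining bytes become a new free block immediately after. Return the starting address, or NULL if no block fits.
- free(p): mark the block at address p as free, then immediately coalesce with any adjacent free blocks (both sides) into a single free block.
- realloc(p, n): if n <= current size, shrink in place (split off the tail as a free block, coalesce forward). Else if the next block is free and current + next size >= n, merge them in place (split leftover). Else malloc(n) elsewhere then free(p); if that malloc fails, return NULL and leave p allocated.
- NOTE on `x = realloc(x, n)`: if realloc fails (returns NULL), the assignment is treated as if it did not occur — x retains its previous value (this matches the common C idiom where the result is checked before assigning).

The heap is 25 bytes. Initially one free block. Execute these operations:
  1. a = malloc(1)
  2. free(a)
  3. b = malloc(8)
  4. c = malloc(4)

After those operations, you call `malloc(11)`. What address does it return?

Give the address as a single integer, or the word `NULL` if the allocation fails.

Answer: 12

Derivation:
Op 1: a = malloc(1) -> a = 0; heap: [0-0 ALLOC][1-24 FREE]
Op 2: free(a) -> (freed a); heap: [0-24 FREE]
Op 3: b = malloc(8) -> b = 0; heap: [0-7 ALLOC][8-24 FREE]
Op 4: c = malloc(4) -> c = 8; heap: [0-7 ALLOC][8-11 ALLOC][12-24 FREE]
malloc(11): first-fit scan over [0-7 ALLOC][8-11 ALLOC][12-24 FREE] -> 12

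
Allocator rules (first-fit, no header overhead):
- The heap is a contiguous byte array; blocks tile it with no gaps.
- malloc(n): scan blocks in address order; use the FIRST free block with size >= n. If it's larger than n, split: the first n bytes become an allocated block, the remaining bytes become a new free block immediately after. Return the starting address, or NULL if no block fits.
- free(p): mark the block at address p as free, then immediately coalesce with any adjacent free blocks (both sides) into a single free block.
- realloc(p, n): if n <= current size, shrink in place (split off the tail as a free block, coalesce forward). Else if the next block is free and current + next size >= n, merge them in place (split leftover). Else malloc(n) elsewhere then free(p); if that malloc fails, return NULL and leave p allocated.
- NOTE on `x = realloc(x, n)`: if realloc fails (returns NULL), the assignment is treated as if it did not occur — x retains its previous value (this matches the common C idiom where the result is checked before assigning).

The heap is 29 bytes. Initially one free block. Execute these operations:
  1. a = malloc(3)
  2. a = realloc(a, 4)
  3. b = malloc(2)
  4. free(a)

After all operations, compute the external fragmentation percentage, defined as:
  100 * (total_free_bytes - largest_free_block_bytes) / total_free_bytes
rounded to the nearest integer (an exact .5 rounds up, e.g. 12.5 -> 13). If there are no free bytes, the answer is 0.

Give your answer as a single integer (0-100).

Op 1: a = malloc(3) -> a = 0; heap: [0-2 ALLOC][3-28 FREE]
Op 2: a = realloc(a, 4) -> a = 0; heap: [0-3 ALLOC][4-28 FREE]
Op 3: b = malloc(2) -> b = 4; heap: [0-3 ALLOC][4-5 ALLOC][6-28 FREE]
Op 4: free(a) -> (freed a); heap: [0-3 FREE][4-5 ALLOC][6-28 FREE]
Free blocks: [4 23] total_free=27 largest=23 -> 100*(27-23)/27 = 400/27 ≈ 14.815 -> rounds to 15

Answer: 15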